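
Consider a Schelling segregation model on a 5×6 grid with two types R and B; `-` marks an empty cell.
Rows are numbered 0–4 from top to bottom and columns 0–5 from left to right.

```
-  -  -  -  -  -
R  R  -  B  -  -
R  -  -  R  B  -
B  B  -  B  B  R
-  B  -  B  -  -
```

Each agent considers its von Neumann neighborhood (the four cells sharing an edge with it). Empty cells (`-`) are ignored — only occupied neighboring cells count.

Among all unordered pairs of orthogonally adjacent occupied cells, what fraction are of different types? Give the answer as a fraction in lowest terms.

Scan each occupied cell's neighbors to the right and below so each pair is counted once.
Row 1: R(1,0)–R(1,1)= R(1,0)–R(2,0)= B(1,3)–R(2,3)≠  → 1/3 unlike.
Row 2: R(2,0)–B(3,0)≠ R(2,3)–B(2,4)≠ R(2,3)–B(3,3)≠ B(2,4)–B(3,4)=  → 3/4 unlike.
Row 3: B(3,0)–B(3,1)= B(3,1)–B(4,1)= B(3,3)–B(3,4)= B(3,3)–B(4,3)= B(3,4)–R(3,5)≠  → 1/5 unlike.
Total adjacent occupied pairs: 12; unlike-type pairs: 5.
5/12 is already in lowest terms.

5/12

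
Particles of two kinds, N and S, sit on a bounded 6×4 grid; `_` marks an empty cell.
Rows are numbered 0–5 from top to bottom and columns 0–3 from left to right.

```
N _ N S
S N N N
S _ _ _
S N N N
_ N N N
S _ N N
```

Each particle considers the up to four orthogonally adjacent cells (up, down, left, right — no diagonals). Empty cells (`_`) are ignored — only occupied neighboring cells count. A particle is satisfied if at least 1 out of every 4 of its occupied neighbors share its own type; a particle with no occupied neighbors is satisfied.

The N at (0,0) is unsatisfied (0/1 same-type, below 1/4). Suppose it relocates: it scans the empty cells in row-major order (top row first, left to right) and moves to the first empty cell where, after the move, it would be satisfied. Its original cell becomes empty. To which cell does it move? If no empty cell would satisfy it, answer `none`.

Vacating (0,0). Empty cells in order:
  (0,1): 2/2 same-type → satisfied — stop here.

(0,1)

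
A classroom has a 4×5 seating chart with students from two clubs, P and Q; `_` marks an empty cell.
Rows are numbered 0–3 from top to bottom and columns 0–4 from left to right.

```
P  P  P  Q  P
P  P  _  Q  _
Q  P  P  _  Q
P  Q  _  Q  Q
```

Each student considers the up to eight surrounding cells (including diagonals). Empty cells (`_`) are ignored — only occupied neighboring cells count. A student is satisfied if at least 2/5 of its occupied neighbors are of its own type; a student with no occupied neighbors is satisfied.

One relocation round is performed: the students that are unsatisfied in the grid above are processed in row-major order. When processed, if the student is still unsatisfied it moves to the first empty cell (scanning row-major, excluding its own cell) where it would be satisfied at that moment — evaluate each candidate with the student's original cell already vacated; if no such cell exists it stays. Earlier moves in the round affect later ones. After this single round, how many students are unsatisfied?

0

Initially unsatisfied (in order): (0,3), (0,4), (2,0), (3,0), (3,1).
  (0,3) → (1,4).
  (0,4) → (1,2).
  (2,0) → (0,3).
  (3,0): now satisfied by earlier moves; stays.
  (3,1) → (0,4).
Resulting grid:
P P P Q Q
P P P Q Q
_ P P _ Q
P _ _ Q Q
All satisfied now.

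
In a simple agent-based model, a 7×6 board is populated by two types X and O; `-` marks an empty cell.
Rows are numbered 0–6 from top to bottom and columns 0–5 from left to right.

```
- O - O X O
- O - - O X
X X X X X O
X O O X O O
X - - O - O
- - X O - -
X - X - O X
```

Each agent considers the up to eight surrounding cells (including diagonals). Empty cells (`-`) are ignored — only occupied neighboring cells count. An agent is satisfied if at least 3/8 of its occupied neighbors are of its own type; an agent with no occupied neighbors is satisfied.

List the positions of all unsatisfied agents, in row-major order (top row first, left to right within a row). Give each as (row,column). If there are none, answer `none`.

(0,4), (0,5), (1,1), (3,1), (3,2), (5,2), (6,5)

(0,1)O 1/1 satisfied
(0,3)O 1/2 satisfied
(0,4)X 1/4 not
(0,5)O 1/3 not
(1,1)O 1/4 not
(1,4)O 3/7 satisfied
(1,5)X 2/5 satisfied
(2,0)X 2/4 satisfied
(2,1)X 3/6 satisfied
(2,2)X 3/6 satisfied
(2,3)X 3/6 satisfied
(2,4)X 3/7 satisfied
(2,5)O 3/5 satisfied
(3,0)X 3/4 satisfied
(3,1)O 1/6 not
(3,2)O 2/6 not
(3,3)X 3/6 satisfied
(3,4)O 4/7 satisfied
(3,5)O 3/4 satisfied
(4,0)X 1/2 satisfied
(4,3)O 3/5 satisfied
(4,5)O 2/2 satisfied
(5,2)X 1/3 not
(5,3)O 2/4 satisfied
(6,0)X 0/0 satisfied
(6,2)X 1/2 satisfied
(6,4)O 1/2 satisfied
(6,5)X 0/1 not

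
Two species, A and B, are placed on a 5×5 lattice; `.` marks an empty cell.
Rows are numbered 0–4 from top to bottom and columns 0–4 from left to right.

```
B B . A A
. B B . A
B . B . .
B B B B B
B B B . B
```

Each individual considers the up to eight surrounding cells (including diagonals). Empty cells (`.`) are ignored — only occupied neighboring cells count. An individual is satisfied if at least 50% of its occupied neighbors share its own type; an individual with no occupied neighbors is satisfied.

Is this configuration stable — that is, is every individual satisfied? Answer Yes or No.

Yes

(0,0)B 2/2 ok
(0,1)B 3/3 ok
(0,3)A 2/3 ok
(0,4)A 2/2 ok
(1,1)B 5/5 ok
(1,2)B 3/4 ok
(1,4)A 2/2 ok
(2,0)B 3/3 ok
(2,2)B 5/5 ok
(3,0)B 4/4 ok
(3,1)B 7/7 ok
(3,2)B 5/5 ok
(3,3)B 5/5 ok
(3,4)B 2/2 ok
(4,0)B 3/3 ok
(4,1)B 5/5 ok
(4,2)B 4/4 ok
(4,4)B 2/2 ok
All meet the threshold, so the configuration is stable.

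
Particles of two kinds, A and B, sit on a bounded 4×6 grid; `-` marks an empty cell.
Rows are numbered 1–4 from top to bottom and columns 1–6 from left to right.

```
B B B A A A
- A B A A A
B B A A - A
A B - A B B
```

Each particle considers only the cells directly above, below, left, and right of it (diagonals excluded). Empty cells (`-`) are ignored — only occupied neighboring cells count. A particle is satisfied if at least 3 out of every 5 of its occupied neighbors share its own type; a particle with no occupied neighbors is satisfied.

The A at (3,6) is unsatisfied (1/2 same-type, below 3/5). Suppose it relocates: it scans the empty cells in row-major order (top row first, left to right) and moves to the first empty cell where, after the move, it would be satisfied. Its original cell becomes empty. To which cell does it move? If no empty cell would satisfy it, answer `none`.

Vacating (3,6). Empty cells in order:
  (2,1): 1/3 same-type → still unsatisfied.
  (3,5): 2/3 same-type → satisfied — stop here.

(3,5)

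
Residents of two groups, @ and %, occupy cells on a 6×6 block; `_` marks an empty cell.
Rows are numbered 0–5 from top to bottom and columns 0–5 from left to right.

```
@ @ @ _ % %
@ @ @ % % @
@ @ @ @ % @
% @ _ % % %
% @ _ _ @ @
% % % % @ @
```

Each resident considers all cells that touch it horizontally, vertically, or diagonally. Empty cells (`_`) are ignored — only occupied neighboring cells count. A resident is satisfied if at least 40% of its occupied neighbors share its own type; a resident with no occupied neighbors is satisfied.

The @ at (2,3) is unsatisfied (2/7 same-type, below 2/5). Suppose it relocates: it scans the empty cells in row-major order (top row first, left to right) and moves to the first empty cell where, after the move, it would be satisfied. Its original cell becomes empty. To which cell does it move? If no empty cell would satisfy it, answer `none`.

(0,3)

Vacating (2,3). Empty cells in order:
  (0,3): 2/5 same-type → satisfied — stop here.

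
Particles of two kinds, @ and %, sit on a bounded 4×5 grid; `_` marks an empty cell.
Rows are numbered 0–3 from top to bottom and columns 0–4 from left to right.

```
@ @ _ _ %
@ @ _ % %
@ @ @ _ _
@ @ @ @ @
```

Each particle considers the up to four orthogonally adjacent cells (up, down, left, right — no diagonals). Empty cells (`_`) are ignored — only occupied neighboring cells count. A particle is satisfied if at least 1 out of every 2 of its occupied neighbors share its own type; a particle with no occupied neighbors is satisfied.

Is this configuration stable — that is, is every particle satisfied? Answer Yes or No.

Yes

Row 0: (0,0)@ 2/2 ok · (0,1)@ 2/2 ok · (0,4)% 1/1 ok
Row 1: (1,0)@ 3/3 ok · (1,1)@ 3/3 ok · (1,3)% 1/1 ok · (1,4)% 2/2 ok
Row 2: (2,0)@ 3/3 ok · (2,1)@ 4/4 ok · (2,2)@ 2/2 ok
Row 3: (3,0)@ 2/2 ok · (3,1)@ 3/3 ok · (3,2)@ 3/3 ok · (3,3)@ 2/2 ok · (3,4)@ 1/1 ok
All meet the threshold, so the configuration is stable.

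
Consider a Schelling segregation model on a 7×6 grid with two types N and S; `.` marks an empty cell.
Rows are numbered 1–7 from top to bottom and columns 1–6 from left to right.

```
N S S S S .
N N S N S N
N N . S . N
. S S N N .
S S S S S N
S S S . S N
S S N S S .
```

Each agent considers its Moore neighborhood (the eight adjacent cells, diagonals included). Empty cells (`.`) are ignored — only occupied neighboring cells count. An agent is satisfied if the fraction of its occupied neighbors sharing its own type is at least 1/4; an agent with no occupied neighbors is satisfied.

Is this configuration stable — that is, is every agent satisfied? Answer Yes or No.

No

(1,1)N 2/3 ok
(1,2)S 2/5 ok
(1,3)S 3/5 ok
(1,4)S 4/5 ok
(1,5)S 2/4 ok
(2,1)N 4/5 ok
(2,2)N 4/7 ok
(2,3)S 4/7 ok
(2,4)N 0/6 unhappy
(2,5)S 3/6 ok
(2,6)N 1/3 ok
(3,1)N 3/4 ok
(3,2)N 3/6 ok
(3,4)S 3/6 ok
(3,6)N 2/3 ok
(4,2)S 4/6 ok
(4,3)S 5/7 ok
(4,4)N 1/6 unhappy
(4,5)N 3/6 ok
(5,1)S 4/4 ok
(5,2)S 7/7 ok
(5,3)S 6/7 ok
(5,4)S 5/7 ok
(5,5)S 2/6 ok
(5,6)N 2/4 ok
(6,1)S 5/5 ok
(6,2)S 7/8 ok
(6,3)S 6/7 ok
(6,5)S 4/6 ok
(6,6)N 1/4 ok
(7,1)S 3/3 ok
(7,2)S 4/5 ok
(7,3)N 0/4 unhappy
(7,4)S 3/4 ok
(7,5)S 2/3 ok
For instance (2,4) has only 0/6 same-type neighbors, below 1/4.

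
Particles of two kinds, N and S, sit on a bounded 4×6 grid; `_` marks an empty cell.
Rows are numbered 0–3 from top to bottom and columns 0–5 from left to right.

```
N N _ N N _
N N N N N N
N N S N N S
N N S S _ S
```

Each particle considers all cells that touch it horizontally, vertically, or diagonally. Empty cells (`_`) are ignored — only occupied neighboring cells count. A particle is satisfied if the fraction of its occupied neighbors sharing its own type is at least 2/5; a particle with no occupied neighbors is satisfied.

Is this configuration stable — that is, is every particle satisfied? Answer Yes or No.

Row 0: (0,0)N 3/3 satisfied · (0,1)N 4/4 satisfied · (0,3)N 4/4 satisfied · (0,4)N 4/4 satisfied
Row 1: (1,0)N 5/5 satisfied · (1,1)N 6/7 satisfied · (1,2)N 6/7 satisfied · (1,3)N 6/7 satisfied · (1,4)N 6/7 satisfied · (1,5)N 3/4 satisfied
Row 2: (2,0)N 5/5 satisfied · (2,1)N 6/8 satisfied · (2,2)S 2/8 not · (2,3)N 4/7 satisfied · (2,4)N 4/7 satisfied · (2,5)S 1/4 not
Row 3: (3,0)N 3/3 satisfied · (3,1)N 3/5 satisfied · (3,2)S 2/5 satisfied · (3,3)S 2/4 satisfied · (3,5)S 1/2 satisfied
For instance (2,2) has only 2/8 same-type neighbors, below 2/5.

No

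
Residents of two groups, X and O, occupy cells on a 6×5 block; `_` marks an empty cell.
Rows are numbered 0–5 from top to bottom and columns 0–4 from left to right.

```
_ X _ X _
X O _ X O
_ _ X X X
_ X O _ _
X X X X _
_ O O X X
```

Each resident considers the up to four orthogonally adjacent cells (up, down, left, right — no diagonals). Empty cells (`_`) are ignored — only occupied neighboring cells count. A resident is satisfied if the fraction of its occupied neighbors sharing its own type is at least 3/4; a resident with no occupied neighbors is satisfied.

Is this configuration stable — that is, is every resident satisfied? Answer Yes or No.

Row 0: (0,1)X 0/1 ✗ · (0,3)X 1/1 ✓
Row 1: (1,0)X 0/1 ✗ · (1,1)O 0/2 ✗ · (1,3)X 2/3 ✗ · (1,4)O 0/2 ✗
Row 2: (2,2)X 1/2 ✗ · (2,3)X 3/3 ✓ · (2,4)X 1/2 ✗
Row 3: (3,1)X 1/2 ✗ · (3,2)O 0/3 ✗
Row 4: (4,0)X 1/1 ✓ · (4,1)X 3/4 ✓ · (4,2)X 2/4 ✗ · (4,3)X 2/2 ✓
Row 5: (5,1)O 1/2 ✗ · (5,2)O 1/3 ✗ · (5,3)X 2/3 ✗ · (5,4)X 1/1 ✓
For instance (0,1) has only 0/1 same-type neighbors, below 3/4.

No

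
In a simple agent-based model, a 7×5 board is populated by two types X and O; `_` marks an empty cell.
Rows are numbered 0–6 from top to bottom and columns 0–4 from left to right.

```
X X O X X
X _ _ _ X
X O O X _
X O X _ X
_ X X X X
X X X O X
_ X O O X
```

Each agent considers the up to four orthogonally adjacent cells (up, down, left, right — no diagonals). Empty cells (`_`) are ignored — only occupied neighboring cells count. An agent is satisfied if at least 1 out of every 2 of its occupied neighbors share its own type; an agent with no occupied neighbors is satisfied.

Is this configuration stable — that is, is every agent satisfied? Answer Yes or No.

No

Row 0: (0,0)X 2/2 ok · (0,1)X 1/2 ok · (0,2)O 0/2 unhappy · (0,3)X 1/2 ok · (0,4)X 2/2 ok
Row 1: (1,0)X 2/2 ok · (1,4)X 1/1 ok
Row 2: (2,0)X 2/3 ok · (2,1)O 2/3 ok · (2,2)O 1/3 unhappy · (2,3)X 0/1 unhappy
Row 3: (3,0)X 1/2 ok · (3,1)O 1/4 unhappy · (3,2)X 1/3 unhappy · (3,4)X 1/1 ok
Row 4: (4,1)X 2/3 ok · (4,2)X 4/4 ok · (4,3)X 2/3 ok · (4,4)X 3/3 ok
Row 5: (5,0)X 1/1 ok · (5,1)X 4/4 ok · (5,2)X 2/4 ok · (5,3)O 1/4 unhappy · (5,4)X 2/3 ok
Row 6: (6,1)X 1/2 ok · (6,2)O 1/3 unhappy · (6,3)O 2/3 ok · (6,4)X 1/2 ok
For instance (0,2) has only 0/2 same-type neighbors, below 1/2.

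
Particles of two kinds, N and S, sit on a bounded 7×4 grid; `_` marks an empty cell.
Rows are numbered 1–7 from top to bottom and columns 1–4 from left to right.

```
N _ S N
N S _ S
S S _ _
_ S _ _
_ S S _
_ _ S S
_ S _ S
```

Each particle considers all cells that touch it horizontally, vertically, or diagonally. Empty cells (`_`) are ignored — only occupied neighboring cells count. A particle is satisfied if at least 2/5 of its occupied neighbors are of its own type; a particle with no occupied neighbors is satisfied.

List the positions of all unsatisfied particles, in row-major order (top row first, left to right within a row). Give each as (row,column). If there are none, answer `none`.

(1,1)N 1/2 ok
(1,3)S 2/3 ok
(1,4)N 0/2 unhappy
(2,1)N 1/4 unhappy
(2,2)S 3/5 ok
(2,4)S 1/2 ok
(3,1)S 3/4 ok
(3,2)S 3/4 ok
(4,2)S 4/4 ok
(5,2)S 3/3 ok
(5,3)S 4/4 ok
(6,3)S 5/5 ok
(6,4)S 3/3 ok
(7,2)S 1/1 ok
(7,4)S 2/2 ok

(1,4), (2,1)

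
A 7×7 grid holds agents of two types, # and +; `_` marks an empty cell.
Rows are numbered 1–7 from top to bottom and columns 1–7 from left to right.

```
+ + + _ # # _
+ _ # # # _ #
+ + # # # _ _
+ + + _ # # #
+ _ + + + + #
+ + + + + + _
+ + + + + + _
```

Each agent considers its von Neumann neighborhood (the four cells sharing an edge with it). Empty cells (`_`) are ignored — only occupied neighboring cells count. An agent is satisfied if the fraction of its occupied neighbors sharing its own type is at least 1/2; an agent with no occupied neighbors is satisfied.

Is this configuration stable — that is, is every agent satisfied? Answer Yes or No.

(1,1)+ 2/2 ok
(1,2)+ 2/2 ok
(1,3)+ 1/2 ok
(1,5)# 2/2 ok
(1,6)# 1/1 ok
(2,1)+ 2/2 ok
(2,3)# 2/3 ok
(2,4)# 3/3 ok
(2,5)# 3/3 ok
(2,7)# 0/0 ok
(3,1)+ 3/3 ok
(3,2)+ 2/3 ok
(3,3)# 2/4 ok
(3,4)# 3/3 ok
(3,5)# 3/3 ok
(4,1)+ 3/3 ok
(4,2)+ 3/3 ok
(4,3)+ 2/3 ok
(4,5)# 2/3 ok
(4,6)# 2/3 ok
(4,7)# 2/2 ok
(5,1)+ 2/2 ok
(5,3)+ 3/3 ok
(5,4)+ 3/3 ok
(5,5)+ 3/4 ok
(5,6)+ 2/4 ok
(5,7)# 1/2 ok
(6,1)+ 3/3 ok
(6,2)+ 3/3 ok
(6,3)+ 4/4 ok
(6,4)+ 4/4 ok
(6,5)+ 4/4 ok
(6,6)+ 3/3 ok
(7,1)+ 2/2 ok
(7,2)+ 3/3 ok
(7,3)+ 3/3 ok
(7,4)+ 3/3 ok
(7,5)+ 3/3 ok
(7,6)+ 2/2 ok
All meet the threshold, so the configuration is stable.

Yes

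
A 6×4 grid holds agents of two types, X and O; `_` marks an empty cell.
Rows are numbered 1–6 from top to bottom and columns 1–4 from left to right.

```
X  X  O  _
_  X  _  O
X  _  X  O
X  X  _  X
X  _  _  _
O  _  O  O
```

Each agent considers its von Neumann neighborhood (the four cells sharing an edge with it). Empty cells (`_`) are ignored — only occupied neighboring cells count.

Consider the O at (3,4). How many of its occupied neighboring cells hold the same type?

Occupied neighbors of (3,4): (2,4)=O, (4,4)=X, (3,3)=X.
Same type (O): 1 of 3.

1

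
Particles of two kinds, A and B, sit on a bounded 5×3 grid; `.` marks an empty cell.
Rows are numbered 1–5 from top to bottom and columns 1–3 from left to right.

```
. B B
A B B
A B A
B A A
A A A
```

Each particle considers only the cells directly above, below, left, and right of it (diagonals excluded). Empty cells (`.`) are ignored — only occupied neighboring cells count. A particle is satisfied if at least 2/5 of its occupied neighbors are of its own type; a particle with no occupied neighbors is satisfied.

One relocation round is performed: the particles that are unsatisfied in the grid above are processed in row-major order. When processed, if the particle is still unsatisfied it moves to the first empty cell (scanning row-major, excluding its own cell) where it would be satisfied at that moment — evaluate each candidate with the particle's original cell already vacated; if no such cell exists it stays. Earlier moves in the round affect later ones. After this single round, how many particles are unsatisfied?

Initially unsatisfied (in order): (3,1), (3,2), (3,3), (4,1).
  (3,1) → (1,1).
  (3,2) → (3,1).
  (3,3): now satisfied by earlier moves; stays.
  (4,1) → (3,2).
Resulting grid:
A B B
A B B
B B A
. A A
A A A
Unsatisfied now: (2,1), (3,3).

2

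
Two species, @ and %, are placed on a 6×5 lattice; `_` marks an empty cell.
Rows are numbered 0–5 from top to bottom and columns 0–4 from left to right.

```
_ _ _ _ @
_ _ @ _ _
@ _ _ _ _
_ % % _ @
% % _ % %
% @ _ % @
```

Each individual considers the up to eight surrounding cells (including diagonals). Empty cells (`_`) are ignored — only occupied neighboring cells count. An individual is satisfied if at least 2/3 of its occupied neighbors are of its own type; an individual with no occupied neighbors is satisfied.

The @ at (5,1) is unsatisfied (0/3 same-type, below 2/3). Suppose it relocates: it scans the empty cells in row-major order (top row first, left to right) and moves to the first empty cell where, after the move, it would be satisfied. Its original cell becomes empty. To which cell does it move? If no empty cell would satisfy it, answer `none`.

(0,0)

Vacating (5,1). Empty cells in order:
  (0,0): 0/0 same-type → satisfied — stop here.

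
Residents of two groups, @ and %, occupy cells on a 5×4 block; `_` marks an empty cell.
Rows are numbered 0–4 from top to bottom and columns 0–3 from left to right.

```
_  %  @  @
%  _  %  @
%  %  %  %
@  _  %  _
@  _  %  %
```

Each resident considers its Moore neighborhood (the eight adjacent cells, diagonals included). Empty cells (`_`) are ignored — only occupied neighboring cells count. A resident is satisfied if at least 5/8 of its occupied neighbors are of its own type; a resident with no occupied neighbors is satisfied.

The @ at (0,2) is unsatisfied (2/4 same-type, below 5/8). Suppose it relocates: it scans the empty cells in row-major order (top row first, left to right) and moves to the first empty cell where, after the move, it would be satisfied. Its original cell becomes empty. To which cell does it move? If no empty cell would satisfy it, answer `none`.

Vacating (0,2). Empty cells in order:
  (0,0): 0/2 same-type → still unsatisfied.
  (1,1): 0/6 same-type → still unsatisfied.
  (3,1): 2/7 same-type → still unsatisfied.
  (3,3): 0/5 same-type → still unsatisfied.
  (4,1): 2/4 same-type → still unsatisfied.

none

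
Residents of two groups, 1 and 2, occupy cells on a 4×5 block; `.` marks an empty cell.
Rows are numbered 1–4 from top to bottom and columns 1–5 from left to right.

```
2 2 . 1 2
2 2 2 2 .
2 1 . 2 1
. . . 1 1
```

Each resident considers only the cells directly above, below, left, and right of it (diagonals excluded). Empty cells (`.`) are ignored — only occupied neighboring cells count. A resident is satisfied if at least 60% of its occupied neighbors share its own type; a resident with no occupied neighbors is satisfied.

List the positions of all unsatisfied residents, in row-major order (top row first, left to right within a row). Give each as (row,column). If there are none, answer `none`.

(1,4), (1,5), (3,1), (3,2), (3,4), (3,5), (4,4)

Row 1: (1,1)2 2/2 ✓ · (1,2)2 2/2 ✓ · (1,4)1 0/2 ✗ · (1,5)2 0/1 ✗
Row 2: (2,1)2 3/3 ✓ · (2,2)2 3/4 ✓ · (2,3)2 2/2 ✓ · (2,4)2 2/3 ✓
Row 3: (3,1)2 1/2 ✗ · (3,2)1 0/2 ✗ · (3,4)2 1/3 ✗ · (3,5)1 1/2 ✗
Row 4: (4,4)1 1/2 ✗ · (4,5)1 2/2 ✓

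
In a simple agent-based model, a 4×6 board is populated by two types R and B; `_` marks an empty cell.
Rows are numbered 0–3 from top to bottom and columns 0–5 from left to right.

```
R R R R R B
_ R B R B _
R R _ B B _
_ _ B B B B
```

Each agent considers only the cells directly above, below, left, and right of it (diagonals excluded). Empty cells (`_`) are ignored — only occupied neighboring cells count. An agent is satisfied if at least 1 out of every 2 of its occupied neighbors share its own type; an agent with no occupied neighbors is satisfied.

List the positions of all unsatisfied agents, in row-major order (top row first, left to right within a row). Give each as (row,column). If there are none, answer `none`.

(0,0)R 1/1 satisfied
(0,1)R 3/3 satisfied
(0,2)R 2/3 satisfied
(0,3)R 3/3 satisfied
(0,4)R 1/3 not
(0,5)B 0/1 not
(1,1)R 2/3 satisfied
(1,2)B 0/3 not
(1,3)R 1/4 not
(1,4)B 1/3 not
(2,0)R 1/1 satisfied
(2,1)R 2/2 satisfied
(2,3)B 2/3 satisfied
(2,4)B 3/3 satisfied
(3,2)B 1/1 satisfied
(3,3)B 3/3 satisfied
(3,4)B 3/3 satisfied
(3,5)B 1/1 satisfied

(0,4), (0,5), (1,2), (1,3), (1,4)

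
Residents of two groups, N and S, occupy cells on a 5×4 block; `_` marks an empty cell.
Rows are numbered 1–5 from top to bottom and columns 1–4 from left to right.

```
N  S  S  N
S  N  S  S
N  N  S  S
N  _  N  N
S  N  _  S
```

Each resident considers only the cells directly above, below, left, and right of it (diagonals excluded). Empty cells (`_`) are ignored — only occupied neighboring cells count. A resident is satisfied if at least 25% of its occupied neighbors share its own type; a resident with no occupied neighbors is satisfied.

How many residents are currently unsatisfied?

6

Row 1: (1,1)N 0/2 ✗ · (1,2)S 1/3 ✓ · (1,3)S 2/3 ✓ · (1,4)N 0/2 ✗
Row 2: (2,1)S 0/3 ✗ · (2,2)N 1/4 ✓ · (2,3)S 3/4 ✓ · (2,4)S 2/3 ✓
Row 3: (3,1)N 2/3 ✓ · (3,2)N 2/3 ✓ · (3,3)S 2/4 ✓ · (3,4)S 2/3 ✓
Row 4: (4,1)N 1/2 ✓ · (4,3)N 1/2 ✓ · (4,4)N 1/3 ✓
Row 5: (5,1)S 0/2 ✗ · (5,2)N 0/1 ✗ · (5,4)S 0/1 ✗
Unsatisfied: (1,1), (1,4), (2,1), (5,1), (5,2), (5,4) — 6 in total.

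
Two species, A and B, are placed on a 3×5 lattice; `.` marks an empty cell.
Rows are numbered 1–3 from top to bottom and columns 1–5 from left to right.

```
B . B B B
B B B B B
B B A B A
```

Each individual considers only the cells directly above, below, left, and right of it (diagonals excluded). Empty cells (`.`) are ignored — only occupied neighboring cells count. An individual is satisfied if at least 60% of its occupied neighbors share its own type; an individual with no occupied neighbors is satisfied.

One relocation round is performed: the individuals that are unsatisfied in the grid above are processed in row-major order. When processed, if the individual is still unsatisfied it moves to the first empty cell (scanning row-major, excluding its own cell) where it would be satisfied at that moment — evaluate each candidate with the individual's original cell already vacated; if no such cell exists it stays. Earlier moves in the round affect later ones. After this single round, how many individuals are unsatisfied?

Initially unsatisfied (in order): (3,3), (3,4), (3,5).
  (3,3): no empty cell satisfies it; stays.
  (3,4) → (1,2).
  (3,5): no empty cell satisfies it; stays.
Resulting grid:
B B B B B
B B B B B
B B A . A
Unsatisfied now: (3,3), (3,5).

2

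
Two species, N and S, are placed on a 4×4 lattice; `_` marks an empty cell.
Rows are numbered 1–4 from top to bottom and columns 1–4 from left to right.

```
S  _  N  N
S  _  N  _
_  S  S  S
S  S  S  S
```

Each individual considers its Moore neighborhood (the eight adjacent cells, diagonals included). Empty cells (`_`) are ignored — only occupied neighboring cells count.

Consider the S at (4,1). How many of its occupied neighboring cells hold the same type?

Occupied neighbors of (4,1): (3,2)=S, (4,2)=S.
Same type (S): 2 of 2.

2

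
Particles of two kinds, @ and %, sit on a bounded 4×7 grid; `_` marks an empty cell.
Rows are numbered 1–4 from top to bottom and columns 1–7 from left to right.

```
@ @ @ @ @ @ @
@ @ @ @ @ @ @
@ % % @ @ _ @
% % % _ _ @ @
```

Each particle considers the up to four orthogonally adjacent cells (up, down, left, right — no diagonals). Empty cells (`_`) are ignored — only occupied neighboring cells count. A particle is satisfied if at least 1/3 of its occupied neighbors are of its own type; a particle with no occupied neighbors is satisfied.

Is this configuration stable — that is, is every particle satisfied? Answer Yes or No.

Row 1: (1,1)@ 2/2 satisfied · (1,2)@ 3/3 satisfied · (1,3)@ 3/3 satisfied · (1,4)@ 3/3 satisfied · (1,5)@ 3/3 satisfied · (1,6)@ 3/3 satisfied · (1,7)@ 2/2 satisfied
Row 2: (2,1)@ 3/3 satisfied · (2,2)@ 3/4 satisfied · (2,3)@ 3/4 satisfied · (2,4)@ 4/4 satisfied · (2,5)@ 4/4 satisfied · (2,6)@ 3/3 satisfied · (2,7)@ 3/3 satisfied
Row 3: (3,1)@ 1/3 satisfied · (3,2)% 2/4 satisfied · (3,3)% 2/4 satisfied · (3,4)@ 2/3 satisfied · (3,5)@ 2/2 satisfied · (3,7)@ 2/2 satisfied
Row 4: (4,1)% 1/2 satisfied · (4,2)% 3/3 satisfied · (4,3)% 2/2 satisfied · (4,6)@ 1/1 satisfied · (4,7)@ 2/2 satisfied
All meet the threshold, so the configuration is stable.

Yes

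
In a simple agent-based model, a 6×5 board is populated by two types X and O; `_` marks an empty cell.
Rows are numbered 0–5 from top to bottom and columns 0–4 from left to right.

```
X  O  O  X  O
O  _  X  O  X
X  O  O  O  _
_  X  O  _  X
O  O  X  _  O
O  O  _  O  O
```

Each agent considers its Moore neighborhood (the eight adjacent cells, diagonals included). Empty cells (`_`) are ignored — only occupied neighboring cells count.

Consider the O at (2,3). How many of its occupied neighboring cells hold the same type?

Occupied neighbors of (2,3): (1,2)=X, (1,3)=O, (1,4)=X, (2,2)=O, (3,2)=O, (3,4)=X.
Same type (O): 3 of 6.

3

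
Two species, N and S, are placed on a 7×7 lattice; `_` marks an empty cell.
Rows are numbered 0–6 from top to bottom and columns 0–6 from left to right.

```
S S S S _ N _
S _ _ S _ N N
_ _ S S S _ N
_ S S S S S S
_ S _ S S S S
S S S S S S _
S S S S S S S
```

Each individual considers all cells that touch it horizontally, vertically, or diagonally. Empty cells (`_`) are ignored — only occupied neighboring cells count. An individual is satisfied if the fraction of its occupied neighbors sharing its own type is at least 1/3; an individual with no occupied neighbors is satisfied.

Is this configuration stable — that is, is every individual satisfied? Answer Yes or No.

Row 0: (0,0)S 2/2 satisfied · (0,1)S 3/3 satisfied · (0,2)S 3/3 satisfied · (0,3)S 2/2 satisfied · (0,5)N 2/2 satisfied
Row 1: (1,0)S 2/2 satisfied · (1,3)S 5/5 satisfied · (1,5)N 3/4 satisfied · (1,6)N 3/3 satisfied
Row 2: (2,2)S 5/5 satisfied · (2,3)S 6/6 satisfied · (2,4)S 5/6 satisfied · (2,6)N 2/4 satisfied
Row 3: (3,1)S 3/3 satisfied · (3,2)S 6/6 satisfied · (3,3)S 7/7 satisfied · (3,4)S 7/7 satisfied · (3,5)S 6/7 satisfied · (3,6)S 3/4 satisfied
Row 4: (4,1)S 5/5 satisfied · (4,3)S 7/7 satisfied · (4,4)S 8/8 satisfied · (4,5)S 7/7 satisfied · (4,6)S 4/4 satisfied
Row 5: (5,0)S 4/4 satisfied · (5,1)S 6/6 satisfied · (5,2)S 7/7 satisfied · (5,3)S 7/7 satisfied · (5,4)S 8/8 satisfied · (5,5)S 7/7 satisfied
Row 6: (6,0)S 3/3 satisfied · (6,1)S 5/5 satisfied · (6,2)S 5/5 satisfied · (6,3)S 5/5 satisfied · (6,4)S 5/5 satisfied · (6,5)S 4/4 satisfied · (6,6)S 2/2 satisfied
All meet the threshold, so the configuration is stable.

Yes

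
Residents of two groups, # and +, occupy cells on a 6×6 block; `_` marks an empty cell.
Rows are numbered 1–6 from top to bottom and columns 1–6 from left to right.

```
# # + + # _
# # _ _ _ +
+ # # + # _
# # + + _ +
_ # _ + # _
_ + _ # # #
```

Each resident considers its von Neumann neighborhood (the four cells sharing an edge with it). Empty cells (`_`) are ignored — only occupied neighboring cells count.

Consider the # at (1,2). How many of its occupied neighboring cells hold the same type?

Occupied neighbors of (1,2): (2,2)=#, (1,1)=#, (1,3)=+.
Same type (#): 2 of 3.

2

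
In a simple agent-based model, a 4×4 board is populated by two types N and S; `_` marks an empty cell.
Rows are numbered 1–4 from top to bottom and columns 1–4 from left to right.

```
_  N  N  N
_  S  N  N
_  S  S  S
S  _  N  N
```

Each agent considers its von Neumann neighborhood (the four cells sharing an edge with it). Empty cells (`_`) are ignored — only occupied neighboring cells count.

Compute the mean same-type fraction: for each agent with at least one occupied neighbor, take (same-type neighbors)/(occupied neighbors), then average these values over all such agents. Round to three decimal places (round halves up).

0.621

Row 1: (1,2)N 1/2 · (1,3)N 3/3 · (1,4)N 2/2
Row 2: (2,2)S 1/3 · (2,3)N 2/4 · (2,4)N 2/3
Row 3: (3,2)S 2/2 · (3,3)S 2/4 · (3,4)S 1/3
Row 4: (4,1)S — no occupied neighbors · (4,3)N 1/2 · (4,4)N 1/2
Sum over 11 agents: 1/2 + 3/3 + 2/2 + 1/3 + 2/4 + 2/3 + 2/2 + 2/4 + 1/3 + 1/2 + 1/2 = 41/6; mean = 41/6 ÷ 11 = 41/66 = 0.621212… → 0.621.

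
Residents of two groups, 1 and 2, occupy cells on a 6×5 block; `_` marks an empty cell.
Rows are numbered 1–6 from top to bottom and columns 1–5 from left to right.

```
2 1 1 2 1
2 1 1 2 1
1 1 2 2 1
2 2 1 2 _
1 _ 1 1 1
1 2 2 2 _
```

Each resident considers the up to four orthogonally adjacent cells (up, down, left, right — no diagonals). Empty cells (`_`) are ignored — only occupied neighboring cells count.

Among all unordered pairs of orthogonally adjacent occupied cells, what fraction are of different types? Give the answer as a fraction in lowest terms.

Scan each occupied cell's neighbors to the right and below so each pair is counted once.
From row 1: 3 unlike of 9 pairs (running 3/9).
From row 2: 5 unlike of 9 pairs (running 8/18).
From row 3: 5 unlike of 8 pairs (running 13/26).
From row 4: 4 unlike of 6 pairs (running 17/32).
From row 5: 2 unlike of 5 pairs (running 19/37).
From row 6: 1 unlike of 3 pairs (running 20/40).
Total adjacent occupied pairs: 40; unlike-type pairs: 20.
20/40 reduces to 1/2.

1/2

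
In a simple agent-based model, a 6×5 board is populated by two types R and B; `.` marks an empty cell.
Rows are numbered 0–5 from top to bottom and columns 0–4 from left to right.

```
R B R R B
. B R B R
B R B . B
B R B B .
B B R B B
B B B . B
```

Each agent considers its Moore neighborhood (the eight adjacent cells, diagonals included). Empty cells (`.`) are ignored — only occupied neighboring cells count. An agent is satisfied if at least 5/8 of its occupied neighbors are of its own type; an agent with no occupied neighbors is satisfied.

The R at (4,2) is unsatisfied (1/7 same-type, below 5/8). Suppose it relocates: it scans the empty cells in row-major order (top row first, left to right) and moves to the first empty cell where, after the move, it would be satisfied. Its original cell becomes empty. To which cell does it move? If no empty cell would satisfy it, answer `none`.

none

Vacating (4,2). Empty cells in order:
  (1,0): 2/5 same-type → still unsatisfied.
  (2,3): 2/7 same-type → still unsatisfied.
  (3,4): 0/4 same-type → still unsatisfied.
  (5,3): 0/4 same-type → still unsatisfied.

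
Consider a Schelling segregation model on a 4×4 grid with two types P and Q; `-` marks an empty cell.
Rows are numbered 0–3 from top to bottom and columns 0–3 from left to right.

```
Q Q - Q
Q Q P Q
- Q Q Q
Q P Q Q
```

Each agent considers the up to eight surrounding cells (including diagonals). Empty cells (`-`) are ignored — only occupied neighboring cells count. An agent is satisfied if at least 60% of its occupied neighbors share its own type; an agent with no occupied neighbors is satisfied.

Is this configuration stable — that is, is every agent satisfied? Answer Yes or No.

Row 0: (0,0)Q 3/3 ok · (0,1)Q 3/4 ok · (0,3)Q 1/2 unhappy
Row 1: (1,0)Q 4/4 ok · (1,1)Q 5/6 ok · (1,2)P 0/7 unhappy · (1,3)Q 3/4 ok
Row 2: (2,1)Q 5/7 ok · (2,2)Q 6/8 ok · (2,3)Q 4/5 ok
Row 3: (3,0)Q 1/2 unhappy · (3,1)P 0/4 unhappy · (3,2)Q 4/5 ok · (3,3)Q 3/3 ok
For instance (0,3) has only 1/2 same-type neighbors, below 3/5.

No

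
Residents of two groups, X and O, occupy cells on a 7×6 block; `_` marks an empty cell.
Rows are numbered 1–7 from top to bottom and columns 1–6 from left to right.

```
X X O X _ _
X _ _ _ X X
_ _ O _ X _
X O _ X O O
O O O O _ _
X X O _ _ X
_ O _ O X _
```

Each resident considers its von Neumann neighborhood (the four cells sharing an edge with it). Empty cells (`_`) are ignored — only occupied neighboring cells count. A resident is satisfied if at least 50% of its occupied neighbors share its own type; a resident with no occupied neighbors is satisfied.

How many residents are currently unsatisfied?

Row 1: (1,1)X 2/2 ok · (1,2)X 1/2 ok · (1,3)O 0/2 unhappy · (1,4)X 0/1 unhappy
Row 2: (2,1)X 1/1 ok · (2,5)X 2/2 ok · (2,6)X 1/1 ok
Row 3: (3,3)O 0/0 ok · (3,5)X 1/2 ok
Row 4: (4,1)X 0/2 unhappy · (4,2)O 1/2 ok · (4,4)X 0/2 unhappy · (4,5)O 1/3 unhappy · (4,6)O 1/1 ok
Row 5: (5,1)O 1/3 unhappy · (5,2)O 3/4 ok · (5,3)O 3/3 ok · (5,4)O 1/2 ok
Row 6: (6,1)X 1/2 ok · (6,2)X 1/4 unhappy · (6,3)O 1/2 ok · (6,6)X 0/0 ok
Row 7: (7,2)O 0/1 unhappy · (7,4)O 0/1 unhappy · (7,5)X 0/1 unhappy
Unsatisfied: (1,3), (1,4), (4,1), (4,4), (4,5), (5,1), (6,2), (7,2), (7,4), (7,5) — 10 in total.

10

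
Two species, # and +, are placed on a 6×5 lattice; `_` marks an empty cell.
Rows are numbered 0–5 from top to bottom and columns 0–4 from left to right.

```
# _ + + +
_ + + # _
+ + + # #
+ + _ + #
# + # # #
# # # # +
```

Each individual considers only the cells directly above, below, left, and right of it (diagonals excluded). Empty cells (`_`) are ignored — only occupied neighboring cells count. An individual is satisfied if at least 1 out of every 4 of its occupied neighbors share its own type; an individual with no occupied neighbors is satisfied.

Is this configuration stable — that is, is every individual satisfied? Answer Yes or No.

Row 0: (0,0)# 0/0 ✓ · (0,2)+ 2/2 ✓ · (0,3)+ 2/3 ✓ · (0,4)+ 1/1 ✓
Row 1: (1,1)+ 2/2 ✓ · (1,2)+ 3/4 ✓ · (1,3)# 1/3 ✓
Row 2: (2,0)+ 2/2 ✓ · (2,1)+ 4/4 ✓ · (2,2)+ 2/3 ✓ · (2,3)# 2/4 ✓ · (2,4)# 2/2 ✓
Row 3: (3,0)+ 2/3 ✓ · (3,1)+ 3/3 ✓ · (3,3)+ 0/3 ✗ · (3,4)# 2/3 ✓
Row 4: (4,0)# 1/3 ✓ · (4,1)+ 1/4 ✓ · (4,2)# 2/3 ✓ · (4,3)# 3/4 ✓ · (4,4)# 2/3 ✓
Row 5: (5,0)# 2/2 ✓ · (5,1)# 2/3 ✓ · (5,2)# 3/3 ✓ · (5,3)# 2/3 ✓ · (5,4)+ 0/2 ✗
For instance (3,3) has only 0/3 same-type neighbors, below 1/4.

No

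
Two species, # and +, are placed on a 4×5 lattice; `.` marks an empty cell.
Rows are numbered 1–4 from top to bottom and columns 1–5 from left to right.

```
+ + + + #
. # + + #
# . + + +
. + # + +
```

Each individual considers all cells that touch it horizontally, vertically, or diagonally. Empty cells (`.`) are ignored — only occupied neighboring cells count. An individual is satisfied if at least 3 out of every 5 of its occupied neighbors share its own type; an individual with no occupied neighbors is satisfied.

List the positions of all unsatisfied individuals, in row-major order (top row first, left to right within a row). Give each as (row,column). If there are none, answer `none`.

(1,1), (1,5), (2,2), (2,5), (3,1), (4,2), (4,3)

Row 1: (1,1)+ 1/2 not · (1,2)+ 3/4 satisfied · (1,3)+ 4/5 satisfied · (1,4)+ 3/5 satisfied · (1,5)# 1/3 not
Row 2: (2,2)# 1/6 not · (2,3)+ 6/7 satisfied · (2,4)+ 6/8 satisfied · (2,5)# 1/5 not
Row 3: (3,1)# 1/2 not · (3,3)+ 5/7 satisfied · (3,4)+ 6/8 satisfied · (3,5)+ 4/5 satisfied
Row 4: (4,2)+ 1/3 not · (4,3)# 0/4 not · (4,4)+ 4/5 satisfied · (4,5)+ 3/3 satisfied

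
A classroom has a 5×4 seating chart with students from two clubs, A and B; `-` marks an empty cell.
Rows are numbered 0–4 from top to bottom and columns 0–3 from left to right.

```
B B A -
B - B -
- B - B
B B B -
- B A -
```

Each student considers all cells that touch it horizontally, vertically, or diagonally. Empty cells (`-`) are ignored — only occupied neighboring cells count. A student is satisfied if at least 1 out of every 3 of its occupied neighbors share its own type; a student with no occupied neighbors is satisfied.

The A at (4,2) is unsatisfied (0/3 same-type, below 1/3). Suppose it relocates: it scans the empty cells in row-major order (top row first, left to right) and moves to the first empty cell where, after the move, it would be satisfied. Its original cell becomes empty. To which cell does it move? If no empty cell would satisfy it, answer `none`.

Vacating (4,2). Empty cells in order:
  (0,3): 1/2 same-type → satisfied — stop here.

(0,3)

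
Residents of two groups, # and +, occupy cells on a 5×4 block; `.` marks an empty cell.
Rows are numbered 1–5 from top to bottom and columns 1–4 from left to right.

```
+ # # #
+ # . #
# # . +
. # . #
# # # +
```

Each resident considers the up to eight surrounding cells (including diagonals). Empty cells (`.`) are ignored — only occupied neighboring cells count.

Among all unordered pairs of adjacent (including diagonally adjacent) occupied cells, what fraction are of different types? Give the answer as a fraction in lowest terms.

5/14

Scan each occupied cell's neighbors to the right and below (and the two forward diagonals) so each pair is counted once.
Row 1: +(1,1)–#(1,2)≠ +(1,1)–+(2,1)= +(1,1)–#(2,2)≠ #(1,2)–#(1,3)= #(1,2)–#(2,2)= #(1,2)–+(2,1)≠ #(1,3)–#(1,4)= #(1,3)–#(2,4)= #(1,3)–#(2,2)= #(1,4)–#(2,4)=  → 3/10 unlike.
Row 2: +(2,1)–#(2,2)≠ +(2,1)–#(3,1)≠ +(2,1)–#(3,2)≠ #(2,2)–#(3,2)= #(2,2)–#(3,1)= #(2,4)–+(3,4)≠  → 4/6 unlike.
Row 3: #(3,1)–#(3,2)= #(3,1)–#(4,2)= #(3,2)–#(4,2)= +(3,4)–#(4,4)≠  → 1/4 unlike.
Row 4: #(4,2)–#(5,2)= #(4,2)–#(5,3)= #(4,2)–#(5,1)= #(4,4)–+(5,4)≠ #(4,4)–#(5,3)=  → 1/5 unlike.
Row 5: #(5,1)–#(5,2)= #(5,2)–#(5,3)= #(5,3)–+(5,4)≠  → 1/3 unlike.
Total adjacent occupied pairs: 28; unlike-type pairs: 10.
10/28 reduces to 5/14.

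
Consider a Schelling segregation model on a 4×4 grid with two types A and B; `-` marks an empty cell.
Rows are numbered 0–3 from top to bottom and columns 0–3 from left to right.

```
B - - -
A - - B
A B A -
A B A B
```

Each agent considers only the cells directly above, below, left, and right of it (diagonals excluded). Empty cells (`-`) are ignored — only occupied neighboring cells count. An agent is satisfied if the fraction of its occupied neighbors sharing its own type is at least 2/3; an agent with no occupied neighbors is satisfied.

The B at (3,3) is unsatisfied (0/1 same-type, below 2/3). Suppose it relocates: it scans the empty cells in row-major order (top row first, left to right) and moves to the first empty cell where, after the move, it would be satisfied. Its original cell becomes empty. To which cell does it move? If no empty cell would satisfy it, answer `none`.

(0,1)

Vacating (3,3). Empty cells in order:
  (0,1): 1/1 same-type → satisfied — stop here.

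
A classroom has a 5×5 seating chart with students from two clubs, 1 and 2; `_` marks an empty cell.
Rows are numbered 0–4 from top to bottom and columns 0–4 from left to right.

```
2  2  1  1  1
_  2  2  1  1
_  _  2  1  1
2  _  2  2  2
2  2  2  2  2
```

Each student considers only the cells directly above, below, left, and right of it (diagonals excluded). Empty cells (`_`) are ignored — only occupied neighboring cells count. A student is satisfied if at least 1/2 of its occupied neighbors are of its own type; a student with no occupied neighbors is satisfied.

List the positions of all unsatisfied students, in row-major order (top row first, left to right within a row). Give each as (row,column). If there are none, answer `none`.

(0,0)2 1/1 ok
(0,1)2 2/3 ok
(0,2)1 1/3 unhappy
(0,3)1 3/3 ok
(0,4)1 2/2 ok
(1,1)2 2/2 ok
(1,2)2 2/4 ok
(1,3)1 3/4 ok
(1,4)1 3/3 ok
(2,2)2 2/3 ok
(2,3)1 2/4 ok
(2,4)1 2/3 ok
(3,0)2 1/1 ok
(3,2)2 3/3 ok
(3,3)2 3/4 ok
(3,4)2 2/3 ok
(4,0)2 2/2 ok
(4,1)2 2/2 ok
(4,2)2 3/3 ok
(4,3)2 3/3 ok
(4,4)2 2/2 ok

(0,2)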